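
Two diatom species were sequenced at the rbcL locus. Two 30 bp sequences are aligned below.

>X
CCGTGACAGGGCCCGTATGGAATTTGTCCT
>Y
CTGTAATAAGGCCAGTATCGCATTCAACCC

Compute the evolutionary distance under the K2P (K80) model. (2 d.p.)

0.54

Of 30 sites, 7 differences are transitions and 4 are transversions, so P = 7/30 ≈ 0.233333 and Q = 4/30 ≈ 0.133333.
Under the Kimura two-parameter model, d = −½ ln(1 − 2P − Q) − ¼ ln(1 − 2Q).
1 − 2P − Q = 0.400001, giving −½ ln(0.400001) = 0.458144.
1 − 2Q = 0.733334, giving −¼ ln(0.733334) = 0.077539.
d = 0.458144 + 0.077539 = 0.535683.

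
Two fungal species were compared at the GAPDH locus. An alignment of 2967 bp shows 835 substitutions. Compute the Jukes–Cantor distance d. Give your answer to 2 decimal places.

0.35

p = 835/2967 ≈ 0.281429.
d = −(3/4) ln(1 − 4p/3) = −0.75 ln(1 − 0.375239) = −0.75 ln(0.624761)
  = −0.75 × (-0.470386) = 0.352790 substitutions/site.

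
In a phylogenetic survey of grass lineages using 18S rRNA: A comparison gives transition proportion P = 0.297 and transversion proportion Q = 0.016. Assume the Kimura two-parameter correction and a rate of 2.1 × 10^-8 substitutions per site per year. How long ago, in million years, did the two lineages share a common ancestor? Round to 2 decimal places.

11.40

Under the Kimura two-parameter model, d = −½ ln(1 − 2P − Q) − ¼ ln(1 − 2Q).
1 − 2P − Q = 0.39, giving −½ ln(0.39) = 0.470804.
1 − 2Q = 0.968, giving −¼ ln(0.968) = 0.008131.
d = 0.470804 + 0.008131 = 0.478935.
Under a molecular clock d = 2μt, so t = d/(2μ) = 0.478935 / (2 × 2.1 × 10^-8) = 11.40 million years.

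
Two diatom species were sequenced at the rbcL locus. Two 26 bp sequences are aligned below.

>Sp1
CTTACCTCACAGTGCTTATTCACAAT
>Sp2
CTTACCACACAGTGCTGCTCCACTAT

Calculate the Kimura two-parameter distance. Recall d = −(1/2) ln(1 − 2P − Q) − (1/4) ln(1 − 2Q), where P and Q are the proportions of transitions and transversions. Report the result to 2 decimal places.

0.22

Of 26 sites, 1 differences are transitions and 4 are transversions, so P = 1/26 ≈ 0.038462 and Q = 4/26 ≈ 0.153846.
Under the Kimura two-parameter model, d = −½ ln(1 − 2P − Q) − ¼ ln(1 − 2Q).
1 − 2P − Q = 0.76923, giving −½ ln(0.76923) = 0.131183.
1 − 2Q = 0.692308, giving −¼ ln(0.692308) = 0.091931.
d = 0.131183 + 0.091931 = 0.223114.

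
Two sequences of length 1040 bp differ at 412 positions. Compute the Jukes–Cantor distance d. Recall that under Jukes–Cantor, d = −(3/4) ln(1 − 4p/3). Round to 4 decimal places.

p = 412/1040 ≈ 0.396154.
d = −(3/4) ln(1 − 4p/3) = −0.75 ln(1 − 0.528205) = −0.75 ln(0.471795)
  = −0.75 × (-0.751211) = 0.563408 substitutions/site.

0.5634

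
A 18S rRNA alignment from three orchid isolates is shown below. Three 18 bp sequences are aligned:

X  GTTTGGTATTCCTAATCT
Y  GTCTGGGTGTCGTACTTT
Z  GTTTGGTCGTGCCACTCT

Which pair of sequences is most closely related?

X–Y: 7/18 differ, p = 0.389, d = 0.548.
X–Z: 5/18 differ, p = 0.278, d = 0.347.
Y–Z: 7/18 differ, p = 0.389, d = 0.548.
The smallest distance is between X and Z.

X and Z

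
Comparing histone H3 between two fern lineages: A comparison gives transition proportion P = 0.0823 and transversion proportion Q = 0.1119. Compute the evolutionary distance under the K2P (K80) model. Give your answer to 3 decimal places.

Under the Kimura two-parameter model, d = −½ ln(1 − 2P − Q) − ¼ ln(1 − 2Q).
1 − 2P − Q = 0.7235, giving −½ ln(0.7235) = 0.161827.
1 − 2Q = 0.7762, giving −¼ ln(0.7762) = 0.063336.
d = 0.161827 + 0.063336 = 0.225163.

0.225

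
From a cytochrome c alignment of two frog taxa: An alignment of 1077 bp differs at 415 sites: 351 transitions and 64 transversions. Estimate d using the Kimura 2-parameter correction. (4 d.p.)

P = 351/1077 ≈ 0.325905 and Q = 64/1077 ≈ 0.059424.
Under the Kimura two-parameter model, d = −½ ln(1 − 2P − Q) − ¼ ln(1 − 2Q).
1 − 2P − Q = 0.288766, giving −½ ln(0.288766) = 0.621069.
1 − 2Q = 0.881152, giving −¼ ln(0.881152) = 0.031631.
d = 0.621069 + 0.031631 = 0.652700.

0.6527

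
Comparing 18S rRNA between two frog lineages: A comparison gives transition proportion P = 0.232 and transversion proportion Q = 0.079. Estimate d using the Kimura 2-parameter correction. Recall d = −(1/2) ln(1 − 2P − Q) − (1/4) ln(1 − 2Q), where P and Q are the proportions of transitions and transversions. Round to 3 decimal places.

0.435

Under the Kimura two-parameter model, d = −½ ln(1 − 2P − Q) − ¼ ln(1 − 2Q).
1 − 2P − Q = 0.457, giving −½ ln(0.457) = 0.391536.
1 − 2Q = 0.842, giving −¼ ln(0.842) = 0.042994.
d = 0.391536 + 0.042994 = 0.434530.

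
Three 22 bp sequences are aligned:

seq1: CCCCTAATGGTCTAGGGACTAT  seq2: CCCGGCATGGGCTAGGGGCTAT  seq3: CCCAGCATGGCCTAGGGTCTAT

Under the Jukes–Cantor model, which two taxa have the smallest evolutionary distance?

seq2 and seq3

seq1–seq2: 5/22 differ, p = 0.227, d = 0.271.
seq1–seq3: 5/22 differ, p = 0.227, d = 0.271.
seq2–seq3: 3/22 differ, p = 0.136, d = 0.151.
The smallest distance is between seq2 and seq3.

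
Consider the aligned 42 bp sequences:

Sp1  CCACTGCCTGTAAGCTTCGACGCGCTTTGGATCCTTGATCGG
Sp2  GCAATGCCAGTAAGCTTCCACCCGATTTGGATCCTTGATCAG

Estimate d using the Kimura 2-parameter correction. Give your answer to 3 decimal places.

Of 42 sites, 1 differences are transitions and 6 are transversions, so P = 1/42 ≈ 0.02381 and Q = 6/42 ≈ 0.142857.
Under the Kimura two-parameter model, d = −½ ln(1 − 2P − Q) − ¼ ln(1 − 2Q).
1 − 2P − Q = 0.809523, giving −½ ln(0.809523) = 0.105655.
1 − 2Q = 0.714286, giving −¼ ln(0.714286) = 0.084118.
d = 0.105655 + 0.084118 = 0.189773.

0.190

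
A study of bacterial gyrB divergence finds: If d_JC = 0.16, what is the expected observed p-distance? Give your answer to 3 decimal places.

p = (3/4)(1 − e^(−4d/3)) = 0.75 × (1 − e^(-0.213333)) = 0.75 × (1 − 0.807887) = 0.144085.

0.144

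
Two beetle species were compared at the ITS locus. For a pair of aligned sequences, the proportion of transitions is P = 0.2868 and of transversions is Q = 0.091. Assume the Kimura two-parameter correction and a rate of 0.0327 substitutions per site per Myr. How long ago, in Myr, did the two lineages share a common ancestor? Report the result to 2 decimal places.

Under the Kimura two-parameter model, d = −½ ln(1 − 2P − Q) − ¼ ln(1 − 2Q).
1 − 2P − Q = 0.3354, giving −½ ln(0.3354) = 0.546216.
1 − 2Q = 0.818, giving −¼ ln(0.818) = 0.050223.
d = 0.546216 + 0.050223 = 0.596439.
Under a molecular clock d = 2μt, so t = d/(2μ) = 0.596439 / (2 × 0.0327) = 9.12 Myr.

9.12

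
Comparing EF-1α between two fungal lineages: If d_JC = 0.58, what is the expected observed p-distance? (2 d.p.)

0.40

p = (3/4)(1 − e^(−4d/3)) = 0.75 × (1 − e^(-0.773333)) = 0.75 × (1 − 0.461472) = 0.403896.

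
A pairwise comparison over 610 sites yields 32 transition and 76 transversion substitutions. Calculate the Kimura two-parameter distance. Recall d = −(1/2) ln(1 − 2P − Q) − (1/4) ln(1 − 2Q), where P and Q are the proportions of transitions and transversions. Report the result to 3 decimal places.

P = 32/610 ≈ 0.052459 and Q = 76/610 ≈ 0.12459.
Under the Kimura two-parameter model, d = −½ ln(1 − 2P − Q) − ¼ ln(1 − 2Q).
1 − 2P − Q = 0.770492, giving −½ ln(0.770492) = 0.130363.
1 − 2Q = 0.75082, giving −¼ ln(0.75082) = 0.071647.
d = 0.130363 + 0.071647 = 0.202010.

0.202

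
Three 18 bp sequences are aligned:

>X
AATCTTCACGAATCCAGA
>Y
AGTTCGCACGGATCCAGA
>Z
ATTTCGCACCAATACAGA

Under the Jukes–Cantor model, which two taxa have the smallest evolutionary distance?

Y and Z

X–Y: 5/18 differ, p = 0.278, d = 0.347.
X–Z: 6/18 differ, p = 0.333, d = 0.441.
Y–Z: 4/18 differ, p = 0.222, d = 0.264.
The smallest distance is between Y and Z.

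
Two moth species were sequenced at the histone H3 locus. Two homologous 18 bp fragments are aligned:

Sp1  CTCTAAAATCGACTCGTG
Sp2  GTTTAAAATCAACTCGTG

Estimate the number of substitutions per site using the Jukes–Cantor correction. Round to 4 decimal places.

0.1885

The sequences differ at 3 of 18 sites (1, 3, 11), so p = 3/18 ≈ 0.166667.
d = −(3/4) ln(1 − 4p/3) = −0.75 ln(1 − 0.222223) = −0.75 ln(0.777777)
  = −0.75 × (-0.251315) = 0.188486 substitutions/site.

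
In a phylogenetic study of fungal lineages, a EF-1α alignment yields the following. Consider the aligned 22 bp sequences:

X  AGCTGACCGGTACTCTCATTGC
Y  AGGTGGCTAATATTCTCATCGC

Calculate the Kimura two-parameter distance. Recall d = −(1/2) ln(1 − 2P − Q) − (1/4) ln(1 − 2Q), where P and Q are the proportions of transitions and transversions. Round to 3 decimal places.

0.471

Of 22 sites, 6 differences are transitions and 1 are transversions, so P = 6/22 ≈ 0.272727 and Q = 1/22 ≈ 0.045455.
Under the Kimura two-parameter model, d = −½ ln(1 − 2P − Q) − ¼ ln(1 − 2Q).
1 − 2P − Q = 0.409091, giving −½ ln(0.409091) = 0.446909.
1 − 2Q = 0.90909, giving −¼ ln(0.90909) = 0.023828.
d = 0.446909 + 0.023828 = 0.470737.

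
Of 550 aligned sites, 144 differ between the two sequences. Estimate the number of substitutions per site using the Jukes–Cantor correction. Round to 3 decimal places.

0.322

p = 144/550 ≈ 0.261818.
d = −(3/4) ln(1 − 4p/3) = −0.75 ln(1 − 0.349091) = −0.75 ln(0.650909)
  = −0.75 × (-0.429385) = 0.322039 substitutions/site.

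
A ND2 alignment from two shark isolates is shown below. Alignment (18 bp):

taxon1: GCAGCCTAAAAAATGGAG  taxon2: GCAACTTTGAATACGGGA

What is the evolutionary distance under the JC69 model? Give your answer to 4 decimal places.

The sequences differ at 8 of 18 sites (4, 6, 8, 9, 12, 14, 17, 18), so p = 8/18 ≈ 0.444444.
d = −(3/4) ln(1 − 4p/3) = −0.75 ln(1 − 0.592592) = −0.75 ln(0.407408)
  = −0.75 × (-0.897940) = 0.673455 substitutions/site.

0.6735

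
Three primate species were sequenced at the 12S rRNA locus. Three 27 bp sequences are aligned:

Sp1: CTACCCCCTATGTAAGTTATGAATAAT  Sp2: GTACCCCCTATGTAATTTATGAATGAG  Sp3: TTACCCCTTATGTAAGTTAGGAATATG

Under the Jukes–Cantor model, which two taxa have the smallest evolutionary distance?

Sp1–Sp2: 4/27 differ, p = 0.148, d = 0.165.
Sp1–Sp3: 5/27 differ, p = 0.185, d = 0.213.
Sp2–Sp3: 6/27 differ, p = 0.222, d = 0.264.
The smallest distance is between Sp1 and Sp2.

Sp1 and Sp2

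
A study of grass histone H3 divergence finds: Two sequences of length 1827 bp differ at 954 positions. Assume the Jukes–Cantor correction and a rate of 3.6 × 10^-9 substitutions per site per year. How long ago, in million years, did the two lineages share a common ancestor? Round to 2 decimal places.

p = 954/1827 ≈ 0.522167.
d = −(3/4) ln(1 − 4p/3) = −0.75 ln(1 − 0.696223) = −0.75 ln(0.303777)
  = −0.75 × (-1.191461) = 0.893596 substitutions/site.
Under a molecular clock d = 2μt, so t = d/(2μ) = 0.893596 / (2 × 3.6 × 10^-9) = 124.11 million years.

124.11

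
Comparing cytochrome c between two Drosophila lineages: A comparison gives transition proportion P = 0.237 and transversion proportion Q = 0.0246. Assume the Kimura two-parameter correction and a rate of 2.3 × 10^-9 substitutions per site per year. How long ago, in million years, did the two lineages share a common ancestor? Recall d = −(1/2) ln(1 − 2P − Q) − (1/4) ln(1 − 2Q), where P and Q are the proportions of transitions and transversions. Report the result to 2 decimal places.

Under the Kimura two-parameter model, d = −½ ln(1 − 2P − Q) − ¼ ln(1 − 2Q).
1 − 2P − Q = 0.5014, giving −½ ln(0.5014) = 0.345176.
1 − 2Q = 0.9508, giving −¼ ln(0.9508) = 0.012613.
d = 0.345176 + 0.012613 = 0.357789.
Under a molecular clock d = 2μt, so t = d/(2μ) = 0.357789 / (2 × 2.3 × 10^-9) = 77.78 million years.

77.78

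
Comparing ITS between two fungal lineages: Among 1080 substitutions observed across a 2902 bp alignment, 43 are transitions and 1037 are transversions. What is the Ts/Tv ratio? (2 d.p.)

0.04

R = 43/1037 = 0.041465… ≈ 0.04 (to 2 d.p.).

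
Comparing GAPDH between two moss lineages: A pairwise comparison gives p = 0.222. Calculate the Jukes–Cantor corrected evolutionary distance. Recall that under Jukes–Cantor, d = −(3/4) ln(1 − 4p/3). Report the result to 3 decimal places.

0.263

d = −(3/4) ln(1 − 4p/3) = −0.75 ln(1 − 0.296) = −0.75 ln(0.704)
  = −0.75 × (-0.350977) = 0.263233 substitutions/site.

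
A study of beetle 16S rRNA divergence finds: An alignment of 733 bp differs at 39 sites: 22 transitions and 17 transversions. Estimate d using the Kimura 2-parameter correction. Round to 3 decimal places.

0.055

P = 22/733 ≈ 0.030014 and Q = 17/733 ≈ 0.023192.
Under the Kimura two-parameter model, d = −½ ln(1 − 2P − Q) − ¼ ln(1 − 2Q).
1 − 2P − Q = 0.91678, giving −½ ln(0.91678) = 0.043444.
1 − 2Q = 0.953616, giving −¼ ln(0.953616) = 0.011874.
d = 0.043444 + 0.011874 = 0.055318.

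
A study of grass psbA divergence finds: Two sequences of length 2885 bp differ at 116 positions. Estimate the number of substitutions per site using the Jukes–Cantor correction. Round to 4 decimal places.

0.0413

p = 116/2885 ≈ 0.040208.
d = −(3/4) ln(1 − 4p/3) = −0.75 ln(1 − 0.053611) = −0.75 ln(0.946389)
  = −0.75 × (-0.055102) = 0.041327 substitutions/site.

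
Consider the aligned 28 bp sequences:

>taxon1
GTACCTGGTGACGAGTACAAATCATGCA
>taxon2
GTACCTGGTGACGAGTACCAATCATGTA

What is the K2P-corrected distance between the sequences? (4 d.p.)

Of 28 sites, 1 differences are transitions and 1 are transversions, so P = 1/28 ≈ 0.035714 and Q = 1/28 ≈ 0.035714.
Under the Kimura two-parameter model, d = −½ ln(1 − 2P − Q) − ¼ ln(1 − 2Q).
1 − 2P − Q = 0.892858, giving −½ ln(0.892858) = 0.056664.
1 − 2Q = 0.928572, giving −¼ ln(0.928572) = 0.018527.
d = 0.056664 + 0.018527 = 0.075191.

0.0752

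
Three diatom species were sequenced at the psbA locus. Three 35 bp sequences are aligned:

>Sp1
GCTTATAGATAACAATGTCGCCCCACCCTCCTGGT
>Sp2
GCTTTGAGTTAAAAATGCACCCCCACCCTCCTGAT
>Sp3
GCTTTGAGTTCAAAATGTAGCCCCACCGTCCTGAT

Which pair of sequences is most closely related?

Sp1–Sp2: 8/35 differ, p = 0.229, d = 0.273.
Sp1–Sp3: 8/35 differ, p = 0.229, d = 0.273.
Sp2–Sp3: 4/35 differ, p = 0.114, d = 0.124.
The smallest distance is between Sp2 and Sp3.

Sp2 and Sp3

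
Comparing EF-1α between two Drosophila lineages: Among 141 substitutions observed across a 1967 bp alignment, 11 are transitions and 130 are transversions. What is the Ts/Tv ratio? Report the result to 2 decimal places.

0.08

R = 11/130 = 0.084615… ≈ 0.08 (to 2 d.p.).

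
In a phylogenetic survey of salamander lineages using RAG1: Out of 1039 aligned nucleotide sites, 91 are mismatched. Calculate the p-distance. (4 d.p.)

p = 91/1039 = 0.087584… ≈ 0.0876 (to 4 d.p.).

0.0876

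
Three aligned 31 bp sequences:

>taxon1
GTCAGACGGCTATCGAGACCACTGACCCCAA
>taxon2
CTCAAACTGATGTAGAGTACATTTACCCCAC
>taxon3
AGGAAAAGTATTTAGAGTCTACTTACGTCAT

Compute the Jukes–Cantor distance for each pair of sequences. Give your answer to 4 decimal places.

d(taxon1,taxon2) = 0.4806, d(taxon1,taxon3) = 0.7771, d(taxon2,taxon3) = 0.6143

taxon1–taxon2: 11/31 sites differ → p ≈ 0.354839, d = −0.75 ln(1 − 0.473119) = 0.480585 ≈ 0.4806.
taxon1–taxon3: 15/31 sites differ → p ≈ 0.483871, d = −0.75 ln(1 − 0.645161) = 0.777068 ≈ 0.7771.
taxon2–taxon3: 13/31 sites differ → p ≈ 0.419355, d = −0.75 ln(1 − 0.55914) = 0.614271 ≈ 0.6143.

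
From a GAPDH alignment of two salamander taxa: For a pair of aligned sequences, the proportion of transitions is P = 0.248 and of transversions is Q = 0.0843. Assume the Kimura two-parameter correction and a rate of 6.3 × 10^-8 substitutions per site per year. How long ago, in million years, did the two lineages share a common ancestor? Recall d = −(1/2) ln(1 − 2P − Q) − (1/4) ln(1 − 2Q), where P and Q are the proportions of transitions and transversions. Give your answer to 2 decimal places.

3.81

Under the Kimura two-parameter model, d = −½ ln(1 − 2P − Q) − ¼ ln(1 − 2Q).
1 − 2P − Q = 0.4197, giving −½ ln(0.4197) = 0.434108.
1 − 2Q = 0.8314, giving −¼ ln(0.8314) = 0.046161.
d = 0.434108 + 0.046161 = 0.480269.
Under a molecular clock d = 2μt, so t = d/(2μ) = 0.480269 / (2 × 6.3 × 10^-8) = 3.81 million years.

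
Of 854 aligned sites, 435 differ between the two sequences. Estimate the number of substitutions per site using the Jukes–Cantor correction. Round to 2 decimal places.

0.85

p = 435/854 ≈ 0.509368.
d = −(3/4) ln(1 − 4p/3) = −0.75 ln(1 − 0.679157) = −0.75 ln(0.320843)
  = −0.75 × (-1.136803) = 0.852602 substitutions/site.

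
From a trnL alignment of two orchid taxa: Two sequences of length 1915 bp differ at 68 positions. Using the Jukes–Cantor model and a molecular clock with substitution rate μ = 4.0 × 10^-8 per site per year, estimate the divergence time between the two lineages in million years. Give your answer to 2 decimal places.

p = 68/1915 ≈ 0.035509.
d = −(3/4) ln(1 − 4p/3) = −0.75 ln(1 − 0.047345) = −0.75 ln(0.952655)
  = −0.75 × (-0.048502) = 0.036377 substitutions/site.
Under a molecular clock d = 2μt, so t = d/(2μ) = 0.036377 / (2 × 4.0 × 10^-8) = 0.45 million years.

0.45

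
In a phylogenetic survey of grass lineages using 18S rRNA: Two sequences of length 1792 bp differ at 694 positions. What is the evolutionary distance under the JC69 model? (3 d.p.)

p = 694/1792 ≈ 0.387277.
d = −(3/4) ln(1 − 4p/3) = −0.75 ln(1 − 0.516369) = −0.75 ln(0.483631)
  = −0.75 × (-0.726433) = 0.544825 substitutions/site.

0.545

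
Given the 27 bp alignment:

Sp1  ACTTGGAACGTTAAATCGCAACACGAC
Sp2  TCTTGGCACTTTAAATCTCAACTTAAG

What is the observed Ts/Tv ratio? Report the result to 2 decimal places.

Transitions are A↔G and C↔T; transversions are all other mismatches.
Transitions: 2. Transversions: 6.
R = 2/6 = 0.333333… ≈ 0.33 (to 2 d.p.).

0.33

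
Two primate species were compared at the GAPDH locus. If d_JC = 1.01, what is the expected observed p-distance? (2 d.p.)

p = (3/4)(1 − e^(−4d/3)) = 0.75 × (1 − e^(-1.346667)) = 0.75 × (1 − 0.260106) = 0.554921.

0.55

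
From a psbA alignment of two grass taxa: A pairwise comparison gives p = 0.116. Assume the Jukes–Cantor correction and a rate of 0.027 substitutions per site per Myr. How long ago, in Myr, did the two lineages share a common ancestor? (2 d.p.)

d = −(3/4) ln(1 − 4p/3) = −0.75 ln(1 − 0.154667) = −0.75 ln(0.845333)
  = −0.75 × (-0.168025) = 0.126019 substitutions/site.
Under a molecular clock d = 2μt, so t = d/(2μ) = 0.126019 / (2 × 0.027) = 2.33 Myr.

2.33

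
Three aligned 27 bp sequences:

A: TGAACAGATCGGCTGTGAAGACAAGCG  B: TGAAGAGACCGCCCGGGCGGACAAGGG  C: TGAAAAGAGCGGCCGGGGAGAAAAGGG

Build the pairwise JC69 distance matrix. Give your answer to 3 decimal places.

A–B: 8/27 sites differ → p ≈ 0.296296, d = −0.75 ln(1 − 0.395061) = 0.376971 ≈ 0.377.
A–C: 7/27 sites differ → p ≈ 0.259259, d = −0.75 ln(1 − 0.345679) = 0.318118 ≈ 0.318.
B–C: 6/27 sites differ → p ≈ 0.222222, d = −0.75 ln(1 − 0.296296) = 0.263548 ≈ 0.264.

d(A,B) = 0.377, d(A,C) = 0.318, d(B,C) = 0.264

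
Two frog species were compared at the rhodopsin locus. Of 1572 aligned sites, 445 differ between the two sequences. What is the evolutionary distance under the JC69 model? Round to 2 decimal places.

0.36

p = 445/1572 ≈ 0.283079.
d = −(3/4) ln(1 − 4p/3) = −0.75 ln(1 − 0.377439) = −0.75 ln(0.622561)
  = −0.75 × (-0.473914) = 0.355436 substitutions/site.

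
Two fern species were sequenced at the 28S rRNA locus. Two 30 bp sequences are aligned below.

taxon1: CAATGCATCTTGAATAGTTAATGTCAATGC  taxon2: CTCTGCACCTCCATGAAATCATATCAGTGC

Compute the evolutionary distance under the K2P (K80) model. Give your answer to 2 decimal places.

0.58

Of 30 sites, 5 differences are transitions and 7 are transversions, so P = 5/30 ≈ 0.166667 and Q = 7/30 ≈ 0.233333.
Under the Kimura two-parameter model, d = −½ ln(1 − 2P − Q) − ¼ ln(1 − 2Q).
1 − 2P − Q = 0.433333, giving −½ ln(0.433333) = 0.418124.
1 − 2Q = 0.533334, giving −¼ ln(0.533334) = 0.157152.
d = 0.418124 + 0.157152 = 0.575276.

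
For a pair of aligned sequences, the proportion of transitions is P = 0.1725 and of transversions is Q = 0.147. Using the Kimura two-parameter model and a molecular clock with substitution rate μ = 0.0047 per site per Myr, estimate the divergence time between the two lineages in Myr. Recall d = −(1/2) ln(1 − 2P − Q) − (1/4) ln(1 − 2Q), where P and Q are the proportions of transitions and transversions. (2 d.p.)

45.28

Under the Kimura two-parameter model, d = −½ ln(1 − 2P − Q) − ¼ ln(1 − 2Q).
1 − 2P − Q = 0.508, giving −½ ln(0.508) = 0.338637.
1 − 2Q = 0.706, giving −¼ ln(0.706) = 0.087035.
d = 0.338637 + 0.087035 = 0.425672.
Under a molecular clock d = 2μt, so t = d/(2μ) = 0.425672 / (2 × 0.0047) = 45.28 Myr.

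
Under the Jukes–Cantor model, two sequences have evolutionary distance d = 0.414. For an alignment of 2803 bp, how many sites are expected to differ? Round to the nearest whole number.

892

Invert JC69: p = (3/4)(1 − e^(−4d/3)) = 0.75 × (1 − e^(-0.552)) = 0.75 × (1 − 0.575797) = 0.318152.
Expected differing sites = pL ≈ 0.318152 × 2803 = 891.780056 ≈ 892.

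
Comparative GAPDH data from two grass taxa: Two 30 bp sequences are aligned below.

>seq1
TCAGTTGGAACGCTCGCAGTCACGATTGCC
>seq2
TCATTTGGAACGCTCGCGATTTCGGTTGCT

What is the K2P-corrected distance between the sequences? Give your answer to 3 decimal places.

0.291

Of 30 sites, 5 differences are transitions and 2 are transversions, so P = 5/30 ≈ 0.166667 and Q = 2/30 ≈ 0.066667.
Under the Kimura two-parameter model, d = −½ ln(1 − 2P − Q) − ¼ ln(1 − 2Q).
1 − 2P − Q = 0.599999, giving −½ ln(0.599999) = 0.255414.
1 − 2Q = 0.866666, giving −¼ ln(0.866666) = 0.035775.
d = 0.255414 + 0.035775 = 0.291189.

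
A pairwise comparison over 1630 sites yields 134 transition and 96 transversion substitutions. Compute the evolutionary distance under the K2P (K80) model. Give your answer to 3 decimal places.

0.158

P = 134/1630 ≈ 0.082209 and Q = 96/1630 ≈ 0.058896.
Under the Kimura two-parameter model, d = −½ ln(1 − 2P − Q) − ¼ ln(1 − 2Q).
1 − 2P − Q = 0.776686, giving −½ ln(0.776686) = 0.126360.
1 − 2Q = 0.882208, giving −¼ ln(0.882208) = 0.031332.
d = 0.126360 + 0.031332 = 0.157692.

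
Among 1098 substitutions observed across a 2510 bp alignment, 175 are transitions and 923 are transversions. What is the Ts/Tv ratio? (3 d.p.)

R = 175/923 = 0.189599… ≈ 0.190 (to 3 d.p.).

0.190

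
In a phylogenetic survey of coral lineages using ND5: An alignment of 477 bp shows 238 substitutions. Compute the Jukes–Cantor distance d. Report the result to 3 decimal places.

0.821

p = 238/477 ≈ 0.498952.
d = −(3/4) ln(1 − 4p/3) = −0.75 ln(1 − 0.665269) = −0.75 ln(0.334731)
  = −0.75 × (-1.094428) = 0.820821 substitutions/site.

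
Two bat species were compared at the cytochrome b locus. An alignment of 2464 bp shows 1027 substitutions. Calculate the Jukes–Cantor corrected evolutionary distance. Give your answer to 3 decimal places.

0.609

p = 1027/2464 ≈ 0.416802.
d = −(3/4) ln(1 − 4p/3) = −0.75 ln(1 − 0.555736) = −0.75 ln(0.444264)
  = −0.75 × (-0.811336) = 0.608502 substitutions/site.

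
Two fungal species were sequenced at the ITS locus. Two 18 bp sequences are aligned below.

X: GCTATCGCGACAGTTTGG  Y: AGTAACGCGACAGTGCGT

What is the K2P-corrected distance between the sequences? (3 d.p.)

Of 18 sites, 2 differences are transitions and 4 are transversions, so P = 2/18 ≈ 0.111111 and Q = 4/18 ≈ 0.222222.
Under the Kimura two-parameter model, d = −½ ln(1 − 2P − Q) − ¼ ln(1 − 2Q).
1 − 2P − Q = 0.555556, giving −½ ln(0.555556) = 0.293893.
1 − 2Q = 0.555556, giving −¼ ln(0.555556) = 0.146946.
d = 0.293893 + 0.146946 = 0.440839.

0.441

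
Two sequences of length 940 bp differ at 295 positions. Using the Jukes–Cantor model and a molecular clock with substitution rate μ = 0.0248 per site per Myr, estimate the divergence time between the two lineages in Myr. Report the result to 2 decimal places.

p = 295/940 ≈ 0.31383.
d = −(3/4) ln(1 − 4p/3) = −0.75 ln(1 − 0.41844) = −0.75 ln(0.58156)
  = −0.75 × (-0.542041) = 0.406531 substitutions/site.
Under a molecular clock d = 2μt, so t = d/(2μ) = 0.406531 / (2 × 0.0248) = 8.20 Myr.

8.20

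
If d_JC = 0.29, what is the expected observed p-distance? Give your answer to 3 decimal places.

p = (3/4)(1 − e^(−4d/3)) = 0.75 × (1 − e^(-0.386667)) = 0.75 × (1 − 0.679317) = 0.240512.

0.241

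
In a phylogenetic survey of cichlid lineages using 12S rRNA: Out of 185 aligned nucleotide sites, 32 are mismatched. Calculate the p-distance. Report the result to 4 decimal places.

p = 32/185 = 0.172972… ≈ 0.1730 (to 4 d.p.).

0.1730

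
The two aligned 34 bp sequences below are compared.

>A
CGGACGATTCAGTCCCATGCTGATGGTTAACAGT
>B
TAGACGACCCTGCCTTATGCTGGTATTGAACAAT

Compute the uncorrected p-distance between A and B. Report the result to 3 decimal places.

0.382

The sequences differ at 13 of 34 positions.
p = 13/34 = 0.382352… ≈ 0.382 (to 3 d.p.).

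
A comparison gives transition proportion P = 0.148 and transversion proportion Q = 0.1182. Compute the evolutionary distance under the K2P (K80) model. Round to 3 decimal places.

0.335

Under the Kimura two-parameter model, d = −½ ln(1 − 2P − Q) − ¼ ln(1 − 2Q).
1 − 2P − Q = 0.5858, giving −½ ln(0.5858) = 0.267388.
1 − 2Q = 0.7636, giving −¼ ln(0.7636) = 0.067428.
d = 0.267388 + 0.067428 = 0.334816.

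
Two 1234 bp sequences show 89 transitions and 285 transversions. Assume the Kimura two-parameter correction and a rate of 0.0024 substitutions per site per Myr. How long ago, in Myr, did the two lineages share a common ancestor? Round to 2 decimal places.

P = 89/1234 ≈ 0.072123 and Q = 285/1234 ≈ 0.230956.
Under the Kimura two-parameter model, d = −½ ln(1 − 2P − Q) − ¼ ln(1 − 2Q).
1 − 2P − Q = 0.624798, giving −½ ln(0.624798) = 0.235163.
1 − 2Q = 0.538088, giving −¼ ln(0.538088) = 0.154933.
d = 0.235163 + 0.154933 = 0.390096.
Under a molecular clock d = 2μt, so t = d/(2μ) = 0.390096 / (2 × 0.0024) = 81.27 Myr.

81.27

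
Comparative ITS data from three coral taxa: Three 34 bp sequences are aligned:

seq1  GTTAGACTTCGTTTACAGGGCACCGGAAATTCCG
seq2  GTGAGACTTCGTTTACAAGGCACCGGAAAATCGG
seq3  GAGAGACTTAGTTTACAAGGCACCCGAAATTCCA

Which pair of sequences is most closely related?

seq1 and seq2

seq1–seq2: 4/34 differ, p = 0.118, d = 0.128.
seq1–seq3: 6/34 differ, p = 0.176, d = 0.201.
seq2–seq3: 6/34 differ, p = 0.176, d = 0.201.
The smallest distance is between seq1 and seq2.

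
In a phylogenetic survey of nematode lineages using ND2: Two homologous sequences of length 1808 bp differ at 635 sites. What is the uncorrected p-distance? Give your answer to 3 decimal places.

0.351

p = 635/1808 = 0.351216… ≈ 0.351 (to 3 d.p.).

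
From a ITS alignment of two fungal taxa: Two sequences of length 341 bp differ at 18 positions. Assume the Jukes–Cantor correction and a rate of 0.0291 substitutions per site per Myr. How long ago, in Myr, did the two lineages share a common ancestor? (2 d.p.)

p = 18/341 ≈ 0.052786.
d = −(3/4) ln(1 − 4p/3) = −0.75 ln(1 − 0.070381) = −0.75 ln(0.929619)
  = −0.75 × (-0.072980) = 0.054735 substitutions/site.
Under a molecular clock d = 2μt, so t = d/(2μ) = 0.054735 / (2 × 0.0291) = 0.94 Myr.

0.94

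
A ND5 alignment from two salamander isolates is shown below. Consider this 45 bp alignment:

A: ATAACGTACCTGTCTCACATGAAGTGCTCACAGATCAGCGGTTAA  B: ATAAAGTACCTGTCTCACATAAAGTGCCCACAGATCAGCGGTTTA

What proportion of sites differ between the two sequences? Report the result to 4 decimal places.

0.0889

The sequences differ at 4 of 45 positions (sites 5, 21, 28, 44).
p = 4/45 = 0.088888… ≈ 0.0889 (to 4 d.p.).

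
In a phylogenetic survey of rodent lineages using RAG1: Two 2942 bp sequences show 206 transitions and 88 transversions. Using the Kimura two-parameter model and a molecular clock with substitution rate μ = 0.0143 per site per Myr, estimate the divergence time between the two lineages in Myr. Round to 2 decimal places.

3.80

P = 206/2942 ≈ 0.07002 and Q = 88/2942 ≈ 0.029912.
Under the Kimura two-parameter model, d = −½ ln(1 − 2P − Q) − ¼ ln(1 − 2Q).
1 − 2P − Q = 0.830048, giving −½ ln(0.830048) = 0.093136.
1 − 2Q = 0.940176, giving −¼ ln(0.940176) = 0.015422.
d = 0.093136 + 0.015422 = 0.108558.
Under a molecular clock d = 2μt, so t = d/(2μ) = 0.108558 / (2 × 0.0143) = 3.80 Myr.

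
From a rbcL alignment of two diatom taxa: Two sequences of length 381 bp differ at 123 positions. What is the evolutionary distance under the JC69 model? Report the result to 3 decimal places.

p = 123/381 ≈ 0.322835.
d = −(3/4) ln(1 − 4p/3) = −0.75 ln(1 − 0.430447) = −0.75 ln(0.569553)
  = −0.75 × (-0.562903) = 0.422177 substitutions/site.

0.422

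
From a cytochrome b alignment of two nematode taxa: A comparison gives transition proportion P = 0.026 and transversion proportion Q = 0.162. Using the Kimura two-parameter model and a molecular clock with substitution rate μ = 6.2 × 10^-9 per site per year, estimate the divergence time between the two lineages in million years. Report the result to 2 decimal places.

17.60

Under the Kimura two-parameter model, d = −½ ln(1 − 2P − Q) − ¼ ln(1 − 2Q).
1 − 2P − Q = 0.786, giving −½ ln(0.786) = 0.120399.
1 − 2Q = 0.676, giving −¼ ln(0.676) = 0.097891.
d = 0.120399 + 0.097891 = 0.218290.
Under a molecular clock d = 2μt, so t = d/(2μ) = 0.218290 / (2 × 6.2 × 10^-9) = 17.60 million years.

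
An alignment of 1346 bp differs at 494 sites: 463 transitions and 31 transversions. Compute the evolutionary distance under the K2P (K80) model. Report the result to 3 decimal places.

0.632

P = 463/1346 ≈ 0.343982 and Q = 31/1346 ≈ 0.023031.
Under the Kimura two-parameter model, d = −½ ln(1 − 2P − Q) − ¼ ln(1 − 2Q).
1 − 2P − Q = 0.289005, giving −½ ln(0.289005) = 0.620656.
1 − 2Q = 0.953938, giving −¼ ln(0.953938) = 0.011789.
d = 0.620656 + 0.011789 = 0.632445.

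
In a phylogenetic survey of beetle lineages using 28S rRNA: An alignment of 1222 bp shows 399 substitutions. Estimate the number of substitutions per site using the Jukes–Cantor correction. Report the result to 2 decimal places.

p = 399/1222 ≈ 0.326514.
d = −(3/4) ln(1 − 4p/3) = −0.75 ln(1 − 0.435352) = −0.75 ln(0.564648)
  = −0.75 × (-0.571553) = 0.428665 substitutions/site.

0.43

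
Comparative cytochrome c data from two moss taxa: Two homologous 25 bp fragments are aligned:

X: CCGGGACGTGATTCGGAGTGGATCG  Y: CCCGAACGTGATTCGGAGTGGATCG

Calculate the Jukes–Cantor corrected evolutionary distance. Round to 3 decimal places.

0.085

The sequences differ at 2 of 25 sites (3, 5), so p = 2/25 = 0.08.
d = −(3/4) ln(1 − 4p/3) = −0.75 ln(1 − 0.106667) = −0.75 ln(0.893333)
  = −0.75 × (-0.112796) = 0.084597 substitutions/site.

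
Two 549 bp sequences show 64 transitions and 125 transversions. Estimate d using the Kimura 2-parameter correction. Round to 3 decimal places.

P = 64/549 ≈ 0.116576 and Q = 125/549 ≈ 0.227687.
Under the Kimura two-parameter model, d = −½ ln(1 − 2P − Q) − ¼ ln(1 − 2Q).
1 − 2P − Q = 0.539161, giving −½ ln(0.539161) = 0.308871.
1 − 2Q = 0.544626, giving −¼ ln(0.544626) = 0.151914.
d = 0.308871 + 0.151914 = 0.460785.

0.461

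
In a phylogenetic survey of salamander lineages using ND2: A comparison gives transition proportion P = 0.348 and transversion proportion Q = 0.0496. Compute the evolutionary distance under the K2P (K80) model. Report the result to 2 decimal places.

0.71

Under the Kimura two-parameter model, d = −½ ln(1 − 2P − Q) − ¼ ln(1 − 2Q).
1 − 2P − Q = 0.2544, giving −½ ln(0.2544) = 0.684424.
1 − 2Q = 0.9008, giving −¼ ln(0.9008) = 0.026118.
d = 0.684424 + 0.026118 = 0.710542.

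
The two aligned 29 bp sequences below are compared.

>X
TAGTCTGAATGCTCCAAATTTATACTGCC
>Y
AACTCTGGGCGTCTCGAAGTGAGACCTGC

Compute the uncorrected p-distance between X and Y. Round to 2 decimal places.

The sequences differ at 15 of 29 positions.
p = 15/29 = 0.517241… ≈ 0.52 (to 2 d.p.).

0.52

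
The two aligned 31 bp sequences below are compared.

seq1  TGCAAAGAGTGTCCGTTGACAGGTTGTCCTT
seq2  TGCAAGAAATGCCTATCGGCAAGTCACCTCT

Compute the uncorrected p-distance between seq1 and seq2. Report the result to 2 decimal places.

The sequences differ at 14 of 31 positions.
p = 14/31 = 0.451612… ≈ 0.45 (to 2 d.p.).

0.45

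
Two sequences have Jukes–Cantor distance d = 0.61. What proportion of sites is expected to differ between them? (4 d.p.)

0.4175

p = (3/4)(1 − e^(−4d/3)) = 0.75 × (1 − e^(-0.813333)) = 0.75 × (1 − 0.443378) = 0.417467.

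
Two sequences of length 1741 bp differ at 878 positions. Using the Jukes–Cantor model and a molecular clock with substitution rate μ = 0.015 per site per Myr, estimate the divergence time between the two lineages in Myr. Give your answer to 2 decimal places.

p = 878/1741 ≈ 0.504308.
d = −(3/4) ln(1 − 4p/3) = −0.75 ln(1 − 0.672411) = −0.75 ln(0.327589)
  = −0.75 × (-1.115996) = 0.836997 substitutions/site.
Under a molecular clock d = 2μt, so t = d/(2μ) = 0.836997 / (2 × 0.015) = 27.90 Myr.

27.90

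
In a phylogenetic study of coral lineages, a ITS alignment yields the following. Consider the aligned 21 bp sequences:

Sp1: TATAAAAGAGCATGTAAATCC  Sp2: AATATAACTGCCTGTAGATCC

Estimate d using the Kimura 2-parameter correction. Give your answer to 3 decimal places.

0.364

Of 21 sites, 1 differences are transitions and 5 are transversions, so P = 1/21 ≈ 0.047619 and Q = 5/21 ≈ 0.238095.
Under the Kimura two-parameter model, d = −½ ln(1 − 2P − Q) − ¼ ln(1 − 2Q).
1 − 2P − Q = 0.666667, giving −½ ln(0.666667) = 0.202732.
1 − 2Q = 0.52381, giving −¼ ln(0.52381) = 0.161657.
d = 0.202732 + 0.161657 = 0.364389.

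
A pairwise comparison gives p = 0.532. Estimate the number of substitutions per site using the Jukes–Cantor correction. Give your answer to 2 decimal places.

0.93

d = −(3/4) ln(1 − 4p/3) = −0.75 ln(1 − 0.709333) = −0.75 ln(0.290667)
  = −0.75 × (-1.235577) = 0.926683 substitutions/site.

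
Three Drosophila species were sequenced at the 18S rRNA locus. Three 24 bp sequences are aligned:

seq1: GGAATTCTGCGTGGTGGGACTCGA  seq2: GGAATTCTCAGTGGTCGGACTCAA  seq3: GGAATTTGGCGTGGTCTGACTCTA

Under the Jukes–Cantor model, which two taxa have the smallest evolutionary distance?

seq1 and seq2

seq1–seq2: 4/24 differ, p = 0.167, d = 0.188.
seq1–seq3: 5/24 differ, p = 0.208, d = 0.244.
seq2–seq3: 6/24 differ, p = 0.250, d = 0.304.
The smallest distance is between seq1 and seq2.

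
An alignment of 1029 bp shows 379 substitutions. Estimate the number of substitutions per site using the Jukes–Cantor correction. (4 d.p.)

0.5066

p = 379/1029 ≈ 0.368319.
d = −(3/4) ln(1 − 4p/3) = −0.75 ln(1 − 0.491092) = −0.75 ln(0.508908)
  = −0.75 × (-0.675488) = 0.506616 substitutions/site.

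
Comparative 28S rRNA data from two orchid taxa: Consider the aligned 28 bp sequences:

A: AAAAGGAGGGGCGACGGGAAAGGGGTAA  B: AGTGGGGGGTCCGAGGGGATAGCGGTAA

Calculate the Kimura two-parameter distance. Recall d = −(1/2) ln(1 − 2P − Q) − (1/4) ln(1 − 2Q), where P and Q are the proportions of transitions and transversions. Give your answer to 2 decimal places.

Of 28 sites, 3 differences are transitions and 6 are transversions, so P = 3/28 ≈ 0.107143 and Q = 6/28 ≈ 0.214286.
Under the Kimura two-parameter model, d = −½ ln(1 − 2P − Q) − ¼ ln(1 − 2Q).
1 − 2P − Q = 0.571428, giving −½ ln(0.571428) = 0.279808.
1 − 2Q = 0.571428, giving −¼ ln(0.571428) = 0.139904.
d = 0.279808 + 0.139904 = 0.419712.

0.42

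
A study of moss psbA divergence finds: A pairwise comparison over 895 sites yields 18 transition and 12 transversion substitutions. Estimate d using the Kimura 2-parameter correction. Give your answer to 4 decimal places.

0.0344

P = 18/895 ≈ 0.020112 and Q = 12/895 ≈ 0.013408.
Under the Kimura two-parameter model, d = −½ ln(1 − 2P − Q) − ¼ ln(1 − 2Q).
1 − 2P − Q = 0.946368, giving −½ ln(0.946368) = 0.027562.
1 − 2Q = 0.973184, giving −¼ ln(0.973184) = 0.006796.
d = 0.027562 + 0.006796 = 0.034358.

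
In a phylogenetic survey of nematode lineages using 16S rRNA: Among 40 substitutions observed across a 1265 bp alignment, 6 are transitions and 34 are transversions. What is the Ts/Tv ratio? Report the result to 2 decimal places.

R = 6/34 = 0.176470… ≈ 0.18 (to 2 d.p.).

0.18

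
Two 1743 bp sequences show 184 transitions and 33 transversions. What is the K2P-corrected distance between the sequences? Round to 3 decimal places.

0.140

P = 184/1743 ≈ 0.105565 and Q = 33/1743 ≈ 0.018933.
Under the Kimura two-parameter model, d = −½ ln(1 − 2P − Q) − ¼ ln(1 − 2Q).
1 − 2P − Q = 0.769937, giving −½ ln(0.769937) = 0.130723.
1 − 2Q = 0.962134, giving −¼ ln(0.962134) = 0.009650.
d = 0.130723 + 0.009650 = 0.140373.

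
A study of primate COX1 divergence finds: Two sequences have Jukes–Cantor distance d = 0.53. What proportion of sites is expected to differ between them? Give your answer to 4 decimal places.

0.3800

p = (3/4)(1 − e^(−4d/3)) = 0.75 × (1 − e^(-0.706667)) = 0.75 × (1 − 0.493286) = 0.380036.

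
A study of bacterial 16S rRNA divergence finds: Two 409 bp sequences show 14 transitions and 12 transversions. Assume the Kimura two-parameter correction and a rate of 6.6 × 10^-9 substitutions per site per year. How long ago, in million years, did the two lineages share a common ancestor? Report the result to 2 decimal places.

P = 14/409 ≈ 0.03423 and Q = 12/409 ≈ 0.02934.
Under the Kimura two-parameter model, d = −½ ln(1 − 2P − Q) − ¼ ln(1 − 2Q).
1 − 2P − Q = 0.9022, giving −½ ln(0.9022) = 0.051460.
1 − 2Q = 0.94132, giving −¼ ln(0.94132) = 0.015118.
d = 0.051460 + 0.015118 = 0.066578.
Under a molecular clock d = 2μt, so t = d/(2μ) = 0.066578 / (2 × 6.6 × 10^-9) = 5.04 million years.

5.04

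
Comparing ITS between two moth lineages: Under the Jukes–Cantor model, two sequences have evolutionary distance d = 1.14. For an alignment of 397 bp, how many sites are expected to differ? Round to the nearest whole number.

Invert JC69: p = (3/4)(1 − e^(−4d/3)) = 0.75 × (1 − e^(-1.52)) = 0.75 × (1 − 0.218712) = 0.585966.
Expected differing sites = pL ≈ 0.585966 × 397 = 232.628502 ≈ 233.

233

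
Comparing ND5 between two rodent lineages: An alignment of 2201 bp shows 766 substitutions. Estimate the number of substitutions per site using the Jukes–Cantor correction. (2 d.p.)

0.47

p = 766/2201 ≈ 0.348024.
d = −(3/4) ln(1 − 4p/3) = −0.75 ln(1 − 0.464032) = −0.75 ln(0.535968)
  = −0.75 × (-0.623681) = 0.467761 substitutions/site.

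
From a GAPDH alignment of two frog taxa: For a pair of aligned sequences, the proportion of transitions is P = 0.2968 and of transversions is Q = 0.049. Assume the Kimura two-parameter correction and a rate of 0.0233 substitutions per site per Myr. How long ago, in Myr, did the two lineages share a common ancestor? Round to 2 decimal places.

11.59

Under the Kimura two-parameter model, d = −½ ln(1 − 2P − Q) − ¼ ln(1 − 2Q).
1 − 2P − Q = 0.3574, giving −½ ln(0.3574) = 0.514450.
1 − 2Q = 0.902, giving −¼ ln(0.902) = 0.025785.
d = 0.514450 + 0.025785 = 0.540235.
Under a molecular clock d = 2μt, so t = d/(2μ) = 0.540235 / (2 × 0.0233) = 11.59 Myr.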